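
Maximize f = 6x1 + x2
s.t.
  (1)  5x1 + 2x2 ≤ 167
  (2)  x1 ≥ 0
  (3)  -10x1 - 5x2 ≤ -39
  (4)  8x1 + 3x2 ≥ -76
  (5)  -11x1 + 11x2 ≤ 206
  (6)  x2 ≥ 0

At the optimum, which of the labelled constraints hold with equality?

(1) and (6)

Feasible corners and f = 6x1 + x2:
  (1425/77, 2867/77) → f = 1631/11
  (167/5, 0) → f = 1002/5
  (0, 39/5) → f = 39/5
  (0, 206/11) → f = 206/11
  (39/10, 0) → f = 117/5

The maximum is at (167/5, 0). Substituting into each constraint, equality holds for (1) and (6); the remaining constraints have slack.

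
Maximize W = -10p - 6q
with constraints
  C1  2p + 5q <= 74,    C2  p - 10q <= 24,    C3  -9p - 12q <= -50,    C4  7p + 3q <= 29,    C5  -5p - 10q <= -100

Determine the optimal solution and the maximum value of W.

Vertices and W = -10p - 6q:
  (-638/21, 566/21) → W = 2984/21
  (-77/29, 460/29) → W = -1990/29
  (-70/3, 65/3) → W = 310/3
  (-2/11, 111/11) → W = -646/11

At the optimal vertex, 2p + 5q = 74 and -9p - 12q = -50.
Solving simultaneously gives p = -638/21, q = 566/21.

p = -638/21, q = 566/21, maximum W = 2984/21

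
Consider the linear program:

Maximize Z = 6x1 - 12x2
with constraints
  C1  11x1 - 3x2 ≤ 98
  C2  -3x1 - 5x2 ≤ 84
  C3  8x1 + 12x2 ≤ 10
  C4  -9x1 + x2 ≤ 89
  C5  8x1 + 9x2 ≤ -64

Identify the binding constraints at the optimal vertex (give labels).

Feasible corners and Z = 6x1 - 12x2:
  (119/32, -609/32) → Z = 4011/16
  (230/41, -496/41) → Z = 7332/41
  (-529/48, -163/16) → Z = 449/8
  (-865/89, 136/89) → Z = -6822/89

The maximum is at (119/32, -609/32). Substituting into each constraint, equality holds for C1 and C2; the remaining constraints have slack.

C1 and C2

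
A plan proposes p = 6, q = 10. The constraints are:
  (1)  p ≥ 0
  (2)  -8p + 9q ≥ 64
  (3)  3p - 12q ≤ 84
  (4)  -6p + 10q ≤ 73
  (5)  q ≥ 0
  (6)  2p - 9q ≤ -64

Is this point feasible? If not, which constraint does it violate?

Constraint (2): -8p + 9q = 42, which is not ≥ 64. All other constraints are satisfied.

not feasible — violates (2)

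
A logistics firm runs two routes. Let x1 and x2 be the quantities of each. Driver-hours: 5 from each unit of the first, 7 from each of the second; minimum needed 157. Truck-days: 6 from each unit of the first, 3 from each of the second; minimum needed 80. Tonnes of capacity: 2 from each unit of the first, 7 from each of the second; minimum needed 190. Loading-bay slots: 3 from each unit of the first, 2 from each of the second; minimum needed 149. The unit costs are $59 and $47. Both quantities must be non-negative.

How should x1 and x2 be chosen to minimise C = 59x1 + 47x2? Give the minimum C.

x1 = 39, x2 = 16, minimum C = 3053

Feasible corners and C = 59x1 + 47x2:
  (0, 149/2) → C = 7003/2
  (95, 0) → C = 5605
  (39, 16) → C = 3053
The feasible region is unbounded (it extends along (0, 1), (1, 0)), but C strictly increases along every unbounded feasible direction, so there is no improving ray and the minimum is attained at a vertex.

The binding constraints are 2x1 + 7x2 = 190 and 3x1 + 2x2 = 149.
Solving simultaneously gives x1 = 39, x2 = 16.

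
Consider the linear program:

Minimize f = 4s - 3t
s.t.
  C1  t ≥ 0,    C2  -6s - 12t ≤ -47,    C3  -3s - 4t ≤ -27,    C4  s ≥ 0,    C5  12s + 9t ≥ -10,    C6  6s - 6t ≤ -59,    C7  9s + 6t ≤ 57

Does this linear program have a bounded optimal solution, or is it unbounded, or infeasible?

infeasible

The boundaries -3s - 4t = -27 and s = 0 meet at (0, 27/4), but that point violates 6s - 6t ≤ -59. Every candidate vertex is excluded by some other constraint, so the feasible region is empty.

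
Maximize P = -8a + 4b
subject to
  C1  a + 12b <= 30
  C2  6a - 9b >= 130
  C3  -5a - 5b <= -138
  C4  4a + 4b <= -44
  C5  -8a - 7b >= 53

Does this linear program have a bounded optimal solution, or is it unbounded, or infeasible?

infeasible

Constraints -5a - 5b ≤ -138 and 4a + 4b ≤ -44 have parallel boundaries but demand opposite sides — no point can satisfy both, so the region is empty.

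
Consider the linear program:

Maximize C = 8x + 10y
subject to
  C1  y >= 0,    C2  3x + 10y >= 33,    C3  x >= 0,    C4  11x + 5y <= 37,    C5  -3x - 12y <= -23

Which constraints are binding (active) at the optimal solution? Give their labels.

Corner points and C = 8x + 10y:
  (0, 33/10) → C = 33
  (41/19, 252/95) → C = 832/19
  (0, 37/5) → C = 74

The maximum is at (0, 37/5). Substituting into each constraint, equality holds for C3 and C4; the remaining constraints have slack.

C3 and C4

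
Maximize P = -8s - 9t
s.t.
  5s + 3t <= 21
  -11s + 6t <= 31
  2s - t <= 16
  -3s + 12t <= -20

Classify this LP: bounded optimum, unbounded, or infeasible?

From the feasible point (69/11, -38/11), moving in the direction (-6, -11) keeps every constraint satisfied while P increases without bound.

unbounded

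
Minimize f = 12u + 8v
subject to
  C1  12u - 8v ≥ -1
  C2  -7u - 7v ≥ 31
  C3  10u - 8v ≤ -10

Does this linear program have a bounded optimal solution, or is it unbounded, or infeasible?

The boundaries 12u - 8v = -1 and -7u - 7v = 31 meet at (-51/28, -73/28), but that point violates 10u - 8v ≤ -10. Every candidate vertex is excluded by some other constraint, so the feasible region is empty.

infeasible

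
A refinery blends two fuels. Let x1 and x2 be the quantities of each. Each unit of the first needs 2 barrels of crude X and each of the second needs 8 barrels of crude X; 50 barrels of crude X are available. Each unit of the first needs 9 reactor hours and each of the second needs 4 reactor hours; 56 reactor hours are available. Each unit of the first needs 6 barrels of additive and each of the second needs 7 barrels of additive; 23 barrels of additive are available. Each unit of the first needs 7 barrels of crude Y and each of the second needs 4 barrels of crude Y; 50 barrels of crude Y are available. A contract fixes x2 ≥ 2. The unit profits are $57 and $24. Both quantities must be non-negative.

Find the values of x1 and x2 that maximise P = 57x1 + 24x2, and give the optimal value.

x1 = 3/2, x2 = 2, maximum P = 267/2

Extreme points and P = 57x1 + 24x2:
  (0, 23/7) → P = 552/7
  (0, 2) → P = 48
  (3/2, 2) → P = 267/2

At the optimal vertex, 6x1 + 7x2 = 23 and x2 = 2.
Solving simultaneously gives x1 = 3/2, x2 = 2.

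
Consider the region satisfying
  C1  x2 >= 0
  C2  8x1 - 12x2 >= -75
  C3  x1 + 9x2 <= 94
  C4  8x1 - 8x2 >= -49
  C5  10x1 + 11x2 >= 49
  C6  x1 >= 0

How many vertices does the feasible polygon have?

6

Of the 15 pairwise boundary intersections, those satisfying every inequality are:
  (94, 0)
  (49/10, 0)
  (151/28, 827/84)
  (3/8, 13/2)
  (0, 49/8)
  (0, 49/11)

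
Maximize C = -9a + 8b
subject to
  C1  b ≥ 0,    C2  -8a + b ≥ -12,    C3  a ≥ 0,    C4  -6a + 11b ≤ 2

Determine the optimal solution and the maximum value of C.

a = 0, b = 2/11, maximum C = 16/11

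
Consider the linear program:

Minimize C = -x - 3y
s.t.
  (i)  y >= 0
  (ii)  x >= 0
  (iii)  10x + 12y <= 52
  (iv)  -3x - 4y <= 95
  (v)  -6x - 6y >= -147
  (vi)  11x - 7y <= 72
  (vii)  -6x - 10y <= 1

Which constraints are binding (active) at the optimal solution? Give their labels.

(ii) and (iii)

Corner points and C = -x - 3y:
  (0, 0) → C = 0
  (26/5, 0) → C = -26/5
  (0, 13/3) → C = -13

The minimum is at (0, 13/3). Substituting into each constraint, equality holds for (ii) and (iii); the remaining constraints have slack.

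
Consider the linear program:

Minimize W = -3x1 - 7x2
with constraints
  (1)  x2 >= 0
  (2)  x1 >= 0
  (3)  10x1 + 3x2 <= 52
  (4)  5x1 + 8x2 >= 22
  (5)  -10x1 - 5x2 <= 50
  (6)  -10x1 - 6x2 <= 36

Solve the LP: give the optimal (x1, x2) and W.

Corner points and W = -3x1 - 7x2:
  (26/5, 0) → W = -78/5
  (22/5, 0) → W = -66/5
  (0, 52/3) → W = -364/3
  (0, 11/4) → W = -77/4

At the optimal vertex, x1 = 0 and 10x1 + 3x2 = 52.
Solving simultaneously gives x1 = 0, x2 = 52/3.

x1 = 0, x2 = 52/3, minimum W = -364/3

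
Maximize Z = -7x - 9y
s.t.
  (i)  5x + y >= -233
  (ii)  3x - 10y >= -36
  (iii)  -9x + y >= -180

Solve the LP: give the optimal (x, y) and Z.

x = -53/14, y = -2997/14, maximum Z = 13672/7

Vertices and Z = -7x - 9y:
  (-2366/53, -519/53) → Z = 21233/53
  (-53/14, -2997/14) → Z = 13672/7
  (612/29, 288/29) → Z = -6876/29

The binding constraints are 5x + y = -233 and -9x + y = -180.
Solving simultaneously gives x = -53/14, y = -2997/14.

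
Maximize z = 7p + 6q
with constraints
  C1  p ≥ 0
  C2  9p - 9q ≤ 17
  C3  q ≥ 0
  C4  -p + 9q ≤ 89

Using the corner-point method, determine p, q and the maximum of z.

Extreme points and z = 7p + 6q:
  (0, 0) → z = 0
  (0, 89/9) → z = 178/3
  (17/9, 0) → z = 119/9
  (53/4, 409/36) → z = 1931/12

The binding constraints are 9p - 9q = 17 and -p + 9q = 89.
Solving simultaneously gives p = 53/4, q = 409/36.

p = 53/4, q = 409/36, maximum z = 1931/12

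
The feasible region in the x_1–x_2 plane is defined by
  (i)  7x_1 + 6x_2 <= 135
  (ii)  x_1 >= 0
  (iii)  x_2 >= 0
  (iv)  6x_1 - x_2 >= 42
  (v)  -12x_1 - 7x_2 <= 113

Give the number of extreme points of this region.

3

Of the 10 pairwise boundary intersections, those satisfying every inequality are:
  (135/7, 0)
  (9, 12)
  (7, 0)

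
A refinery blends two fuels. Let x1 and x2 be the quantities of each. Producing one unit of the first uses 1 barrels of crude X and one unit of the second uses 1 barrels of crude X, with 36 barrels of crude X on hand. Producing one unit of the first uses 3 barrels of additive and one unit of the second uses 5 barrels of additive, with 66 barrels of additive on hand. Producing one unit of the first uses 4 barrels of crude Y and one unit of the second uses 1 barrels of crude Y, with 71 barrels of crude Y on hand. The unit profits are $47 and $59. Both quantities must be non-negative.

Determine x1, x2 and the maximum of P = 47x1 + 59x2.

Feasible corners and P = 47x1 + 59x2:
  (0, 0) → P = 0
  (0, 66/5) → P = 3894/5
  (71/4, 0) → P = 3337/4
  (17, 3) → P = 976

x1 = 17, x2 = 3, maximum P = 976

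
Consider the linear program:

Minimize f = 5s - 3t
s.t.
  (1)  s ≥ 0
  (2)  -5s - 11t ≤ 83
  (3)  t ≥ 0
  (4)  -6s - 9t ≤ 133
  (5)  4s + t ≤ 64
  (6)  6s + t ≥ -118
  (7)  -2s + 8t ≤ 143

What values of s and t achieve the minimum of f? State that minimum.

s = 0, t = 143/8, minimum f = -429/8

Feasible corners and f = 5s - 3t:
  (0, 0) → f = 0
  (0, 143/8) → f = -429/8
  (16, 0) → f = 80
  (369/34, 350/17) → f = -15/2

The binding constraints are s = 0 and -2s + 8t = 143.
Solving simultaneously gives s = 0, t = 143/8.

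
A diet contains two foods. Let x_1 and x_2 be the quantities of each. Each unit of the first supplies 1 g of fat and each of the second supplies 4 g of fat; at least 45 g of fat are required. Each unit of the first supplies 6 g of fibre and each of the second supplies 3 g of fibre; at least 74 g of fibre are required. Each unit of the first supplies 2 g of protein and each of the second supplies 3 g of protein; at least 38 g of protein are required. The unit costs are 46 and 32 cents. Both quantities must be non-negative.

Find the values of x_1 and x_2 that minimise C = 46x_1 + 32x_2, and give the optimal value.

The feasible region is unbounded (it extends along (0, 1), (1, 0)), but C strictly increases along every unbounded feasible direction, so there is no improving ray and the minimum is attained at a vertex.

x_1 = 23/3, x_2 = 28/3, minimum C = 1954/3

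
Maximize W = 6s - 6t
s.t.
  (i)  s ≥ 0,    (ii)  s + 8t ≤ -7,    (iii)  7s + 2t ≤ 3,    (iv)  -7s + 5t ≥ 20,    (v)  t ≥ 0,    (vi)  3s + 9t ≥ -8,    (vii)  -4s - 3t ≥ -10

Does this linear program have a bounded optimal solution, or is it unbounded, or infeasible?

infeasible

The boundaries 3s + 9t = -8 and -4s - 3t = -10 meet at (38/9, -62/27), but that point violates 7s + 2t ≤ 3. Every candidate vertex is excluded by some other constraint, so the feasible region is empty.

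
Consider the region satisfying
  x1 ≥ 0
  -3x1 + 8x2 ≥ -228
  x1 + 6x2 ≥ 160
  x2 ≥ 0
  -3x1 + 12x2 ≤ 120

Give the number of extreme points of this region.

Of the 10 pairwise boundary intersections, those satisfying every inequality are:
  (1324/13, 126/13)
  (308, 87)
  (40, 20)

3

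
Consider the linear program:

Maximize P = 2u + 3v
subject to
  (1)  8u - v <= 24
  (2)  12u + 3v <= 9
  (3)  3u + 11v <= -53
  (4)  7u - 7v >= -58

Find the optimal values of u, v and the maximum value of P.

u = 86/41, v = -221/41, maximum P = -491/41

Feasible corners and P = 2u + 3v:
  (9/4, -6) → P = -27/2
  (86/41, -221/41) → P = -491/41
  (-1009/98, -197/98) → P = -2609/98
The feasible region is unbounded (it extends along (-1, -1), (-1, -8)), but P strictly decreases along every unbounded feasible direction, so there is no improving ray and the maximum is attained at a vertex.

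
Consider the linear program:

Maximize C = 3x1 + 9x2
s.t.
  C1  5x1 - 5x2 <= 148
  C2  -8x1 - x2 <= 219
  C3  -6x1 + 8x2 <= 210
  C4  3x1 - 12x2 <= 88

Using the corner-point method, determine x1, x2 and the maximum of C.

Feasible corners and C = 3x1 + 9x2:
  (1117/5, 969/5) → C = 12072/5
  (1336/45, 4/45) → C = 1348/15
  (-981/35, 183/35) → C = -1296/35
  (-2540/99, -1361/99) → C = -6623/33

x1 = 1117/5, x2 = 969/5, maximum C = 12072/5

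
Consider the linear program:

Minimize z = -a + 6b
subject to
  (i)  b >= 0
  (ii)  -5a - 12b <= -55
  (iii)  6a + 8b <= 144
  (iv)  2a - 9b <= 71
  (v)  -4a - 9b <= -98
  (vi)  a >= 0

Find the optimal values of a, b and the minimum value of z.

Feasible corners and z = -a + 6b:
  (256/11, 6/11) → z = -20
  (0, 18) → z = 108
  (0, 98/9) → z = 196/3

a = 256/11, b = 6/11, minimum z = -20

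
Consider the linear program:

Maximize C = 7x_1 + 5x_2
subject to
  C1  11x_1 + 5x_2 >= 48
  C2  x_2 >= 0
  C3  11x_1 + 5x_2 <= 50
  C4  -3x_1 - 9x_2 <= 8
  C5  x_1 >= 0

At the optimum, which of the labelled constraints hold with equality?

Vertices and C = 7x_1 + 5x_2:
  (48/11, 0) → C = 336/11
  (0, 48/5) → C = 48
  (50/11, 0) → C = 350/11
  (0, 10) → C = 50

The maximum is at (0, 10). Substituting into each constraint, equality holds for C3 and C5; the remaining constraints have slack.

C3 and C5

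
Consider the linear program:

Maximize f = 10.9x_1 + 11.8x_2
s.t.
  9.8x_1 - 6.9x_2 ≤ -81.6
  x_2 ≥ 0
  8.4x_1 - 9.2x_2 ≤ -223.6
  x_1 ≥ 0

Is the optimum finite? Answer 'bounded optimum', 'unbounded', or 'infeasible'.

unbounded

From the feasible point (24.6, 5378/115), moving in the direction (0, 1) keeps every constraint satisfied while f increases without bound.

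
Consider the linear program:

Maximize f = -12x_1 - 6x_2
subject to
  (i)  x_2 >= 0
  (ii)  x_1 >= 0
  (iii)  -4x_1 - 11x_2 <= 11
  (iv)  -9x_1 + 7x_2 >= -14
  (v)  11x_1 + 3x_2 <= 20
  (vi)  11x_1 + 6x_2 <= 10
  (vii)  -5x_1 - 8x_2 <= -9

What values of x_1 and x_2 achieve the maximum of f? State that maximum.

Corner points and f = -12x_1 - 6x_2:
  (0, 5/3) → f = -10
  (0, 9/8) → f = -27/4
  (13/29, 49/58) → f = -303/29

At the optimal vertex, x_1 = 0 and -5x_1 - 8x_2 = -9.
Solving simultaneously gives x_1 = 0, x_2 = 9/8.

x_1 = 0, x_2 = 9/8, maximum f = -27/4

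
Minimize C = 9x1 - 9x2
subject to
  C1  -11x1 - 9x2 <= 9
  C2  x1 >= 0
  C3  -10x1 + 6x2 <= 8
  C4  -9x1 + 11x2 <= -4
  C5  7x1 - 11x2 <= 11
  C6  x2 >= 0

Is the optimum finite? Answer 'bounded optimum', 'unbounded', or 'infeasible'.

Corner points and C = 9x1 - 9x2:
  (4/9, 0) → C = 4
  (11/7, 0) → C = 99/7
The feasible region has finitely many vertices and no improving ray; the minimum is 4 at (4/9, 0).

bounded optimum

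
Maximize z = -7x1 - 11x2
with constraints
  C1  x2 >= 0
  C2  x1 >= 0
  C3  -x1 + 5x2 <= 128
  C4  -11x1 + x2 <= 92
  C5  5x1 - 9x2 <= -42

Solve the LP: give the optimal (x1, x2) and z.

x1 = 0, x2 = 14/3, maximum z = -154/3

Feasible corners and z = -7x1 - 11x2:
  (0, 128/5) → z = -1408/5
  (0, 14/3) → z = -154/3
  (471/8, 299/8) → z = -3293/4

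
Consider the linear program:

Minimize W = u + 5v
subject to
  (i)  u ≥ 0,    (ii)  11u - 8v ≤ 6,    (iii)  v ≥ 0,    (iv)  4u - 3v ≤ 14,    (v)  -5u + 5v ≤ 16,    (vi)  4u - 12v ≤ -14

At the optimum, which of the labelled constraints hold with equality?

Feasible corners and W = u + 5v:
  (0, 16/5) → W = 16
  (0, 7/6) → W = 35/6
  (158/15, 206/15) → W = 396/5
  (46/25, 89/50) → W = 537/50

The minimum is at (0, 7/6). Substituting into each constraint, equality holds for (i) and (vi); the remaining constraints have slack.

(i) and (vi)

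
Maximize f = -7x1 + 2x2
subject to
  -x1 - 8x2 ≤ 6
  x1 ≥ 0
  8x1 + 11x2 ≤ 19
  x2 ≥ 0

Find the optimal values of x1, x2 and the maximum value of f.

x1 = 0, x2 = 19/11, maximum f = 38/11

At the optimal vertex, x1 = 0 and 8x1 + 11x2 = 19.
Solving simultaneously gives x1 = 0, x2 = 19/11.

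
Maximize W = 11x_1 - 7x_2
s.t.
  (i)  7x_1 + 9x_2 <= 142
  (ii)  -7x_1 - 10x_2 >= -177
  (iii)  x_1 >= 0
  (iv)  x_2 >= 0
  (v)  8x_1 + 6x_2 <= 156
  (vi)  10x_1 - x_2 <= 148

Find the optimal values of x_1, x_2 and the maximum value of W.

Feasible corners and W = 11x_1 - 7x_2:
  (0, 142/9) → W = -994/9
  (1474/97, 384/97) → W = 13526/97
  (0, 0) → W = 0
  (74/5, 0) → W = 814/5

At the optimal vertex, x_2 = 0 and 10x_1 - x_2 = 148.
Solving simultaneously gives x_1 = 74/5, x_2 = 0.

x_1 = 74/5, x_2 = 0, maximum W = 814/5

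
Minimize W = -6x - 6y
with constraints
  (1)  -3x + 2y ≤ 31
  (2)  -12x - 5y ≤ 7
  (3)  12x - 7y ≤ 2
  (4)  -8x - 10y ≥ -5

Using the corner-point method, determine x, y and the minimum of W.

x = 5/16, y = 1/4, minimum W = -27/8

Extreme points and W = -6x - 6y:
  (-13/48, -3/4) → W = 49/8
  (-19/16, 29/20) → W = -63/40
  (5/16, 1/4) → W = -27/8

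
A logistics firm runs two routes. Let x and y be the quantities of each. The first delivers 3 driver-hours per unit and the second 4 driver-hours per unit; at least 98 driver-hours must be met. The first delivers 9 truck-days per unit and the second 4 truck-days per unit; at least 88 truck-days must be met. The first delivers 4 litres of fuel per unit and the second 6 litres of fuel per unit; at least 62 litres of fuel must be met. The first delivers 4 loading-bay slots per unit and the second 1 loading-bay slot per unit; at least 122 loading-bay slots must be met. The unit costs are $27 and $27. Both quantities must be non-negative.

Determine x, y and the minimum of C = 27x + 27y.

Vertices and C = 27x + 27y:
  (0, 122) → C = 3294
  (98/3, 0) → C = 882
  (30, 2) → C = 864
The feasible region is unbounded (it extends along (0, 1), (1, 0)), but C strictly increases along every unbounded feasible direction, so there is no improving ray and the minimum is attained at a vertex.

x = 30, y = 2, minimum C = 864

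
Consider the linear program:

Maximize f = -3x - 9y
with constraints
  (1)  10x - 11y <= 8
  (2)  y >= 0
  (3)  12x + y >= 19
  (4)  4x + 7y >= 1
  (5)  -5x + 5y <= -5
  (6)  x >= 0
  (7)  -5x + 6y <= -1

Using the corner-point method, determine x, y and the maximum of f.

x = 3, y = 2, maximum f = -27

Vertices and f = -3x - 9y:
  (3, 2) → f = -27
  (37/5, 6) → f = -381/5
  (5, 4) → f = -51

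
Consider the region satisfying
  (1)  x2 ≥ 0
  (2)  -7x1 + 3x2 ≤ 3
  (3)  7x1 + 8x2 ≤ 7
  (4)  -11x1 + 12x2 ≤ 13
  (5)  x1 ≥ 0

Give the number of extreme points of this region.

3

Of the 10 pairwise boundary intersections, those satisfying every inequality are:
  (1, 0)
  (0, 0)
  (0, 7/8)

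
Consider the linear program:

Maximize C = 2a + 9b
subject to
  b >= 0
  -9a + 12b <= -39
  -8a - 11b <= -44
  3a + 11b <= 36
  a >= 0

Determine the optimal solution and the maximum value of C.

Corner points and C = 2a + 9b:
  (11/2, 0) → C = 11
  (12, 0) → C = 24
  (319/65, 28/65) → C = 178/13
  (287/45, 23/15) → C = 239/9

a = 287/45, b = 23/15, maximum C = 239/9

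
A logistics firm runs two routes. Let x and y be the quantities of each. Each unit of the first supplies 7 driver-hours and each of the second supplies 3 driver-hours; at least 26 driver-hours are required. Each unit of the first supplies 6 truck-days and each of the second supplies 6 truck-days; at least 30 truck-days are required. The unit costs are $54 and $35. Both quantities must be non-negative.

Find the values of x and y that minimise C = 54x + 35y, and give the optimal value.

x = 11/4, y = 9/4, minimum C = 909/4

Feasible corners and C = 54x + 35y:
  (0, 26/3) → C = 910/3
  (5, 0) → C = 270
  (11/4, 9/4) → C = 909/4
The feasible region is unbounded (it extends along (0, 1), (1, 0)), but C strictly increases along every unbounded feasible direction, so there is no improving ray and the minimum is attained at a vertex.

The binding constraints are 7x + 3y = 26 and 6x + 6y = 30.
Solving simultaneously gives x = 11/4, y = 9/4.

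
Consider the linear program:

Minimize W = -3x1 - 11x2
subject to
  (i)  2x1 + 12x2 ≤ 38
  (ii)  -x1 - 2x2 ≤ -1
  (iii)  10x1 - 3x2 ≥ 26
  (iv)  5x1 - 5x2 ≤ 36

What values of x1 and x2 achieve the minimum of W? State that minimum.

x1 = 311/35, x2 = 59/35, minimum W = -226/5

Feasible corners and W = -3x1 - 11x2:
  (71/21, 164/63) → W = -349/9
  (311/35, 59/35) → W = -226/5
  (55/23, -16/23) → W = 11/23
  (77/15, -31/15) → W = 22/3

The optimum lies where 2x1 + 12x2 = 38 and 5x1 - 5x2 = 36.
Solving simultaneously gives x1 = 311/35, x2 = 59/35.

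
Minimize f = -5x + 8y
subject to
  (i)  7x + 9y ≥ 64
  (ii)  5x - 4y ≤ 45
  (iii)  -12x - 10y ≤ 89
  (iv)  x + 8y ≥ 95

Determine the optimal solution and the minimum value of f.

Vertices and f = -5x + 8y:
  (-1441/38, 1391/38) → f = 18333/38
  (-343/47, 601/47) → f = 6523/47
  (185/11, 215/22) → f = -65/11
The feasible region is unbounded (it extends along (4, 5), (-5, 6)), but f strictly increases along every unbounded feasible direction, so there is no improving ray and the minimum is attained at a vertex.

x = 185/11, y = 215/22, minimum f = -65/11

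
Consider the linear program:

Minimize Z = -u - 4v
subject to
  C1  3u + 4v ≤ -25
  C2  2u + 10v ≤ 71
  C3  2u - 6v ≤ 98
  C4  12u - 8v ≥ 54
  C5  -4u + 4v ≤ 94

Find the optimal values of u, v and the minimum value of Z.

u = 2/9, v = -77/12, minimum Z = 229/9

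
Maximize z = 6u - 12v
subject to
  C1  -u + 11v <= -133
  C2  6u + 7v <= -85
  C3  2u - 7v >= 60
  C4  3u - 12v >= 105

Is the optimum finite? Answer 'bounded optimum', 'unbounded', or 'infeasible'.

unbounded

From the feasible point (-4/73, -883/73), moving in the direction (7, -6) keeps every constraint satisfied while z increases without bound.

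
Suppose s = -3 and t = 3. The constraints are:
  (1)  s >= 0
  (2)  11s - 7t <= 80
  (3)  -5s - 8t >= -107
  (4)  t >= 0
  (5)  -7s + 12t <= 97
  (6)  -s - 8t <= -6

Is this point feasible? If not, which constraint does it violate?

Constraint (1): s = -3, which is not ≥ 0. All other constraints are satisfied.

not feasible — violates (1)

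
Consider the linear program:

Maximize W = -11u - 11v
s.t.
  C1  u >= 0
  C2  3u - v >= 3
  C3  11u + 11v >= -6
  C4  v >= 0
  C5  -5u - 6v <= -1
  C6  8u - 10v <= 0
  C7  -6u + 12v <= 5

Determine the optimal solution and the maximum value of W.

u = 15/11, v = 12/11, maximum W = -27

Vertices and W = -11u - 11v:
  (15/11, 12/11) → W = -27
  (41/30, 11/10) → W = -407/15
  (25/18, 10/9) → W = -55/2

The binding constraints are 3u - v = 3 and 8u - 10v = 0.
Solving simultaneously gives u = 15/11, v = 12/11.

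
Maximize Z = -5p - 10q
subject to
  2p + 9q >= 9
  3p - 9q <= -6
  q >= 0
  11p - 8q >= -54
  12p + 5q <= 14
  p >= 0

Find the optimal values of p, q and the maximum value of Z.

p = 0, q = 1, maximum Z = -10

Extreme points and Z = -5p - 10q:
  (3/5, 13/15) → Z = -35/3
  (0, 1) → Z = -10
  (32/41, 38/41) → Z = -540/41
  (0, 14/5) → Z = -28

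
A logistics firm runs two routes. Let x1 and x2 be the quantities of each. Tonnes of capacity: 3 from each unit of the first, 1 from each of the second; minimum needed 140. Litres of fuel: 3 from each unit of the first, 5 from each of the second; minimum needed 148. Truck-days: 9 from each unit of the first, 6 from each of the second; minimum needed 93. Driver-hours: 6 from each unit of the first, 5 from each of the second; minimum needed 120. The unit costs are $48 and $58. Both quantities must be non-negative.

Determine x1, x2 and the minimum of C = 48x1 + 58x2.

The feasible region is unbounded (it extends along (0, 1), (1, 0)), but C strictly increases along every unbounded feasible direction, so there is no improving ray and the minimum is attained at a vertex.

x1 = 46, x2 = 2, minimum C = 2324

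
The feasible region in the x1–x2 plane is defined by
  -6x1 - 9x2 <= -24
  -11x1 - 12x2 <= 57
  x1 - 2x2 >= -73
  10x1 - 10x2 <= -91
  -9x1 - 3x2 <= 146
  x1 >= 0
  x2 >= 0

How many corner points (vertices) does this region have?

3

Pairwise boundary intersections that survive every other constraint:
  (274/5, 639/10)
  (0, 73/2)
  (0, 91/10)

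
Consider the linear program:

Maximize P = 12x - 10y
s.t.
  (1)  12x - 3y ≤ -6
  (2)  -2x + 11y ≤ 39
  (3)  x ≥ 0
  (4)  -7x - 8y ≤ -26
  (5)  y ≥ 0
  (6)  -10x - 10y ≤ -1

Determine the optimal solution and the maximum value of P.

Extreme points and P = 12x - 10y:
  (17/42, 76/21) → P = -94/3
  (10/39, 118/39) → P = -1060/39
  (0, 39/11) → P = -390/11
  (0, 13/4) → P = -65/2

x = 10/39, y = 118/39, maximum P = -1060/39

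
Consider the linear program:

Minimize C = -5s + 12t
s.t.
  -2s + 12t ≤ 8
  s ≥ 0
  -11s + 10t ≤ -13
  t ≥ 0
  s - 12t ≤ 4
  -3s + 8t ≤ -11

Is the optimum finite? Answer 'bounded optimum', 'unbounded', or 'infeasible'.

unbounded

From the feasible point (49/5, 23/10), moving in the direction (12, 1) keeps every constraint satisfied while C decreases without bound.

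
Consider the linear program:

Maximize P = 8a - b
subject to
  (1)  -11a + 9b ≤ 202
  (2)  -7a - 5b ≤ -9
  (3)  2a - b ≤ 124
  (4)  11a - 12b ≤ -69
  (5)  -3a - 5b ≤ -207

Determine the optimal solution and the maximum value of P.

a = 1318/7, b = 1768/7, maximum P = 8776/7

Feasible corners and P = 8a - b:
  (1318/7, 1768/7) → P = 8776/7
  (853/82, 2883/82) → P = 3941/82
  (1557/13, 1502/13) → P = 10954/13
  (2139/91, 2484/91) → P = 14628/91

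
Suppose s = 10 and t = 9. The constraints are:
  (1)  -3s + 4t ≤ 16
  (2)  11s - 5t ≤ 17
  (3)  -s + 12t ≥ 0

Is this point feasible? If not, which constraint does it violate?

Constraint (2): 11s - 5t = 65, which is not ≤ 17. All other constraints are satisfied.

not feasible — violates (2)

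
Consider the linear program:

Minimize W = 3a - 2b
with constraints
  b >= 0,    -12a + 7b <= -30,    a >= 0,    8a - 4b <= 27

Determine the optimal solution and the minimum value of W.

Extreme points and W = 3a - 2b:
  (5/2, 0) → W = 15/2
  (27/8, 0) → W = 81/8
  (69/8, 21/2) → W = 39/8

The binding constraints are -12a + 7b = -30 and 8a - 4b = 27.
Solving simultaneously gives a = 69/8, b = 21/2.

a = 69/8, b = 21/2, minimum W = 39/8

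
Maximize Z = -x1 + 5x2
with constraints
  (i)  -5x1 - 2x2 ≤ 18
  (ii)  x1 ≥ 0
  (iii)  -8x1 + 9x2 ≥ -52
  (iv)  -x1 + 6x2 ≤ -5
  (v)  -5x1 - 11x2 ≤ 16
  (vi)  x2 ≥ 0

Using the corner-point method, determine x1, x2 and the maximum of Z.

x1 = 5, x2 = 0, maximum Z = -5

Corner points and Z = -x1 + 5x2:
  (89/13, 4/13) → Z = -69/13
  (13/2, 0) → Z = -13/2
  (5, 0) → Z = -5

At the optimal vertex, -x1 + 6x2 = -5 and x2 = 0.
Solving simultaneously gives x1 = 5, x2 = 0.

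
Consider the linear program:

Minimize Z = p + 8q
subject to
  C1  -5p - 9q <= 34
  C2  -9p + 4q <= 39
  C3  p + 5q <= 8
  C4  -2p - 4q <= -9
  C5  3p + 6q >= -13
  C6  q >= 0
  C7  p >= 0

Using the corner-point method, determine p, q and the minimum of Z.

p = 9/2, q = 0, minimum Z = 9/2

Extreme points and Z = p + 8q:
  (13/6, 7/6) → Z = 23/2
  (8, 0) → Z = 8
  (9/2, 0) → Z = 9/2

The binding constraints are -2p - 4q = -9 and q = 0.
Solving simultaneously gives p = 9/2, q = 0.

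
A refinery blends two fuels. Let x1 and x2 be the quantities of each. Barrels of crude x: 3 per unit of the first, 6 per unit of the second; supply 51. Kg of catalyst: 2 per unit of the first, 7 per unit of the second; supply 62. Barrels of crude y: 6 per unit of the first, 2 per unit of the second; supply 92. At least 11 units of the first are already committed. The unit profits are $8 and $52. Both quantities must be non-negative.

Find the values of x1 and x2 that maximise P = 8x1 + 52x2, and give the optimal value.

The binding constraints are 3x1 + 6x2 = 51 and x1 = 11.
Solving simultaneously gives x1 = 11, x2 = 3.

x1 = 11, x2 = 3, maximum P = 244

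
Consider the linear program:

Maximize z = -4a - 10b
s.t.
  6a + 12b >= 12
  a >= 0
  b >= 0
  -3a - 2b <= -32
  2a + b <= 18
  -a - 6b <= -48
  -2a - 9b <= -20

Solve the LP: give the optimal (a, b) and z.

Extreme points and z = -4a - 10b:
  (0, 16) → z = -160
  (0, 18) → z = -180
  (4, 10) → z = -116

The binding constraints are -3a - 2b = -32 and 2a + b = 18.
Solving simultaneously gives a = 4, b = 10.

a = 4, b = 10, maximum z = -116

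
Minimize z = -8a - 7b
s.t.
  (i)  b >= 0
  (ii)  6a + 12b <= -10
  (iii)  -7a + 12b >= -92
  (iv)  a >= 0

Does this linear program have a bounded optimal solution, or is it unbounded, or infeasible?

infeasible

The boundaries b = 0 and 6a + 12b = -10 meet at (-5/3, 0), but that point violates a ≥ 0. Every candidate vertex is excluded by some other constraint, so the feasible region is empty.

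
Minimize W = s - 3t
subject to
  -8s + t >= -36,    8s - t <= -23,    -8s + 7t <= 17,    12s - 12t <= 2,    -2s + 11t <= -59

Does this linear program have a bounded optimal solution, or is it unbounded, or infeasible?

Corner points and W = s - 3t:
  (-109/6, -55/3) → W = 221/6
  (-300/37, -253/37) → W = 459/37
  (-343/54, -176/27) → W = 713/54
The feasible region has finitely many vertices and no improving ray; the minimum is 459/37 at (-300/37, -253/37).

bounded optimum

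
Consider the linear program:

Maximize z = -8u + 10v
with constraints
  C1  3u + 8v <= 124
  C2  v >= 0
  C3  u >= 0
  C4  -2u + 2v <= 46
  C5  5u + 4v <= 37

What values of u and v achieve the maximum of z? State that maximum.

Extreme points and z = -8u + 10v:
  (0, 0) → z = 0
  (37/5, 0) → z = -296/5
  (0, 37/4) → z = 185/2

u = 0, v = 37/4, maximum z = 185/2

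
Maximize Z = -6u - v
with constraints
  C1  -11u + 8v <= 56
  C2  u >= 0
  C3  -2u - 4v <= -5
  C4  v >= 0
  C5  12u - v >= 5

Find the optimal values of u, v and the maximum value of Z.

u = 1/2, v = 1, maximum Z = -4

Vertices and Z = -6u - v:
  (96/85, 727/85) → Z = -1303/85
  (5/2, 0) → Z = -15
  (1/2, 1) → Z = -4
The feasible region is unbounded (it extends along (1, 0), (8, 11)), but Z strictly decreases along every unbounded feasible direction, so there is no improving ray and the maximum is attained at a vertex.

The optimum lies where -2u - 4v = -5 and 12u - v = 5.
Solving simultaneously gives u = 1/2, v = 1.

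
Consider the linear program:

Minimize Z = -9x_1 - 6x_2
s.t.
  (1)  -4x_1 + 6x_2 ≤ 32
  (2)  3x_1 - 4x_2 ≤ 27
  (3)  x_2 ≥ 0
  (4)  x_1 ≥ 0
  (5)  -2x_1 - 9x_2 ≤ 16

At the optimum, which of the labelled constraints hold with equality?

Corner points and Z = -9x_1 - 6x_2:
  (145, 102) → Z = -1917
  (0, 16/3) → Z = -32
  (9, 0) → Z = -81
  (0, 0) → Z = 0

The minimum is at (145, 102). Substituting into each constraint, equality holds for (1) and (2); the remaining constraints have slack.

(1) and (2)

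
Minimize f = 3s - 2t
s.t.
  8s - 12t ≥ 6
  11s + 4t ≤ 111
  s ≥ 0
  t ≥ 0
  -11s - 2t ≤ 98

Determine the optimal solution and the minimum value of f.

s = 3/4, t = 0, minimum f = 9/4

Vertices and f = 3s - 2t:
  (339/41, 411/82) → f = 606/41
  (3/4, 0) → f = 9/4
  (111/11, 0) → f = 333/11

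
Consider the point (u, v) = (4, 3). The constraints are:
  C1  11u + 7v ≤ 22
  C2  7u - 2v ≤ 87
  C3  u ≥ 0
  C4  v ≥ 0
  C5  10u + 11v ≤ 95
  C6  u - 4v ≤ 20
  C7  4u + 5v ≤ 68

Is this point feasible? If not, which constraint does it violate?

Constraint C1: 11u + 7v = 65, which is not ≤ 22. All other constraints are satisfied.

not feasible — violates C1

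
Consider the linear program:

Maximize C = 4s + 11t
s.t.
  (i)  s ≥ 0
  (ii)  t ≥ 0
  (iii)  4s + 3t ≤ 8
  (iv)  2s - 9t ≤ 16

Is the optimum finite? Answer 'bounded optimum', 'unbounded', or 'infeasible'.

bounded optimum

Feasible corners and C = 4s + 11t:
  (0, 0) → C = 0
  (0, 8/3) → C = 88/3
  (2, 0) → C = 8
The feasible region has finitely many vertices and no improving ray; the maximum is 88/3 at (0, 8/3).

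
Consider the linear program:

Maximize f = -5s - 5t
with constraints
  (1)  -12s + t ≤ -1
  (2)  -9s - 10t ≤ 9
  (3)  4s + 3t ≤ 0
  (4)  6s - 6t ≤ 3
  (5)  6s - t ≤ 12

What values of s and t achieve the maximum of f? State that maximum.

s = 1/22, t = -5/11, maximum f = 45/22

Corner points and f = -5s - 5t:
  (3/40, -1/10) → f = 1/8
  (1/22, -5/11) → f = 45/22
  (3/14, -2/7) → f = 5/14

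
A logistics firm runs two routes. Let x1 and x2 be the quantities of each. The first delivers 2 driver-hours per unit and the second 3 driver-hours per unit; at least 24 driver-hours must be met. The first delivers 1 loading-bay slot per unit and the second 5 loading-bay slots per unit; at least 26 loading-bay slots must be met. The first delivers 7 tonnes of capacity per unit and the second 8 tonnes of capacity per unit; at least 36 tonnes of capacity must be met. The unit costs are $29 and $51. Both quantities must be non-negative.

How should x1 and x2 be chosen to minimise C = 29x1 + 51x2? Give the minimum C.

The feasible region is unbounded (it extends along (0, 1), (1, 0)), but C strictly increases along every unbounded feasible direction, so there is no improving ray and the minimum is attained at a vertex.

The optimum lies where 2x1 + 3x2 = 24 and x1 + 5x2 = 26.
Solving simultaneously gives x1 = 6, x2 = 4.

x1 = 6, x2 = 4, minimum C = 378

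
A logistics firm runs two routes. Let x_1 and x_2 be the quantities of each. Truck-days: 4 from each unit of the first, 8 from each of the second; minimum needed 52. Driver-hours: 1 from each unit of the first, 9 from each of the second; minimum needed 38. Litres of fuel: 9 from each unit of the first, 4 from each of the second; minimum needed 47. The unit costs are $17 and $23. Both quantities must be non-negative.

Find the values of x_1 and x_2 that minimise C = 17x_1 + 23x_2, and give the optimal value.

x_1 = 3, x_2 = 5, minimum C = 166

The feasible region is unbounded (it extends along (0, 1), (1, 0)), but C strictly increases along every unbounded feasible direction, so there is no improving ray and the minimum is attained at a vertex.

The optimum lies where 4x_1 + 8x_2 = 52 and 9x_1 + 4x_2 = 47.
Solving simultaneously gives x_1 = 3, x_2 = 5.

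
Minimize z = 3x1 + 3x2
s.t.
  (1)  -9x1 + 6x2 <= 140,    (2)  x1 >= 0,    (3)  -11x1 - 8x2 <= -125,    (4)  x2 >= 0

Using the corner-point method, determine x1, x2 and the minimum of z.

Extreme points and z = 3x1 + 3x2:
  (0, 70/3) → z = 70
  (0, 125/8) → z = 375/8
  (125/11, 0) → z = 375/11
The feasible region is unbounded (it extends along (1, 0), (2, 3)), but z strictly increases along every unbounded feasible direction, so there is no improving ray and the minimum is attained at a vertex.

At the optimal vertex, -11x1 - 8x2 = -125 and x2 = 0.
Solving simultaneously gives x1 = 125/11, x2 = 0.

x1 = 125/11, x2 = 0, minimum z = 375/11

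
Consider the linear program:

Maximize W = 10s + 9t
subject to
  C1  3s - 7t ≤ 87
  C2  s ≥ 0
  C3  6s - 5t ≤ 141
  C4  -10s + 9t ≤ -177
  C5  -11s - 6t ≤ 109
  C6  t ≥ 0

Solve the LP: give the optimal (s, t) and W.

Extreme points and W = 10s + 9t:
  (96, 87) → W = 1743
  (47/2, 0) → W = 235
  (177/10, 0) → W = 177

The optimum lies where 6s - 5t = 141 and -10s + 9t = -177.
Solving simultaneously gives s = 96, t = 87.

s = 96, t = 87, maximum W = 1743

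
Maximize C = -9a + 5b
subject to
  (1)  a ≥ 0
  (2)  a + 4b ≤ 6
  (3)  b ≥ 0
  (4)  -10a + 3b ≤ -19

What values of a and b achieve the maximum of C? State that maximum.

Corner points and C = -9a + 5b:
  (6, 0) → C = -54
  (94/43, 41/43) → C = -641/43
  (19/10, 0) → C = -171/10

At the optimal vertex, a + 4b = 6 and -10a + 3b = -19.
Solving simultaneously gives a = 94/43, b = 41/43.

a = 94/43, b = 41/43, maximum C = -641/43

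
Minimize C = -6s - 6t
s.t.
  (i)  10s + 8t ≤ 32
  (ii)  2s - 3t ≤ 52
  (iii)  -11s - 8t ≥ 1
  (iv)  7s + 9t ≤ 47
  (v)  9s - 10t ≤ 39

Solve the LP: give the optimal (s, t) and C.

s = -385/43, t = 524/43, minimum C = -834/43

Feasible corners and C = -6s - 6t:
  (-403/7, -390/7) → C = 4758/7
  (-385/43, 524/43) → C = -834/43
  (151/91, -219/91) → C = 408/91
The feasible region is unbounded (it extends along (-3, -2), (-9, 7)), but C strictly increases along every unbounded feasible direction, so there is no improving ray and the minimum is attained at a vertex.

The binding constraints are -11s - 8t = 1 and 7s + 9t = 47.
Solving simultaneously gives s = -385/43, t = 524/43.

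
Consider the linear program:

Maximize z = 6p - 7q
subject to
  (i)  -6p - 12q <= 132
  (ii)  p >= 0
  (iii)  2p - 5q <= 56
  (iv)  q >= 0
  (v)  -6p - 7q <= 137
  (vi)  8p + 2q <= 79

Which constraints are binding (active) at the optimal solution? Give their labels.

Extreme points and z = 6p - 7q:
  (0, 0) → z = 0
  (0, 79/2) → z = -553/2
  (79/8, 0) → z = 237/4

The maximum is at (79/8, 0). Substituting into each constraint, equality holds for (iv) and (vi); the remaining constraints have slack.

(iv) and (vi)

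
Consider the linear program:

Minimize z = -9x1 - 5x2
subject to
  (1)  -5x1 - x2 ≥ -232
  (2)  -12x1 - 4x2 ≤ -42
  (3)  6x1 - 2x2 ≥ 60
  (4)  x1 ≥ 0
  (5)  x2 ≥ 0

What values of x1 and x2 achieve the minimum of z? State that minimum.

x1 = 131/4, x2 = 273/4, minimum z = -636

Vertices and z = -9x1 - 5x2:
  (131/4, 273/4) → z = -636
  (232/5, 0) → z = -2088/5
  (10, 0) → z = -90

At the optimal vertex, -5x1 - x2 = -232 and 6x1 - 2x2 = 60.
Solving simultaneously gives x1 = 131/4, x2 = 273/4.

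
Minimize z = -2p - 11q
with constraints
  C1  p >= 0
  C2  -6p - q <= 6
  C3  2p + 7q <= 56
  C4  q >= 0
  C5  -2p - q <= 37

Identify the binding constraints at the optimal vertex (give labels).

C1 and C3

Corner points and z = -2p - 11q:
  (0, 8) → z = -88
  (0, 0) → z = 0
  (28, 0) → z = -56

The minimum is at (0, 8). Substituting into each constraint, equality holds for C1 and C3; the remaining constraints have slack.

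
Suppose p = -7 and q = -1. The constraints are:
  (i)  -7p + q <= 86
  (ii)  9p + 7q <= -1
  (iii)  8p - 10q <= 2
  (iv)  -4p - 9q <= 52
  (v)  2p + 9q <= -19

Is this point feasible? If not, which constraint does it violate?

(i): 48 ≤ 86 ✓
(ii): -70 ≤ -1 ✓
(iii): -46 ≤ 2 ✓
(iv): 37 ≤ 52 ✓
(v): -23 ≤ -19 ✓

feasible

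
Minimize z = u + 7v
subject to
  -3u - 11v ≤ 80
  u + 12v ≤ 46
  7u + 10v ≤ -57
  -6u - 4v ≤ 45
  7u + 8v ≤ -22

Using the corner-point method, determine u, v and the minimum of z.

Feasible corners and z = u + 7v:
  (173/47, -389/47) → z = -2550/47
  (-175/54, -115/18) → z = -1295/27
  (-111/16, -27/32) → z = -411/32

The binding constraints are -3u - 11v = 80 and 7u + 10v = -57.
Solving simultaneously gives u = 173/47, v = -389/47.

u = 173/47, v = -389/47, minimum z = -2550/47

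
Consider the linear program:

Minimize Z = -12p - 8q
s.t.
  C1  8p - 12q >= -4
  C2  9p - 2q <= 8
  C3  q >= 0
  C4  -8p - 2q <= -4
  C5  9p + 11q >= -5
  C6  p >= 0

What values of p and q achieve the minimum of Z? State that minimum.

p = 26/23, q = 25/23, minimum Z = -512/23

Corner points and Z = -12p - 8q:
  (26/23, 25/23) → Z = -512/23
  (5/14, 4/7) → Z = -62/7
  (8/9, 0) → Z = -32/3
  (1/2, 0) → Z = -6

At the optimal vertex, 8p - 12q = -4 and 9p - 2q = 8.
Solving simultaneously gives p = 26/23, q = 25/23.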